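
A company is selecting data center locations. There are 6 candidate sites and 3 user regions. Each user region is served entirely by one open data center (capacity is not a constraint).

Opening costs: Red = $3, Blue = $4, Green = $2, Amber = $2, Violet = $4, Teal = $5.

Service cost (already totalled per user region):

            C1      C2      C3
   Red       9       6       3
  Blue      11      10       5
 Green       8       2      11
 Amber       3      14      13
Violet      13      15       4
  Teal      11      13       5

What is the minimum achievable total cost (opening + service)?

For any fixed open set, each user region goes to its cheapest open site; total = fixed + service.
{Red, Green, Amber}: C1→Amber 3, C2→Green 2, C3→Red 3. Service 8; fixed 7; total 15.
{Red, Amber}: C1→Amber 3, C2→Red 6, C3→Red 3. Service 12; fixed 5; total 17.
{Green, Amber, Violet}: C1→Amber 3, C2→Green 2, C3→Violet 4. Service 9; fixed 8; total 17.
{Red, Blue, Green, Amber, Violet, Teal}: C1→Amber 3, C2→Green 2, C3→Red 3. Service 8; fixed 20; total 28.
No other subset beats 15.

Minimum total cost: 15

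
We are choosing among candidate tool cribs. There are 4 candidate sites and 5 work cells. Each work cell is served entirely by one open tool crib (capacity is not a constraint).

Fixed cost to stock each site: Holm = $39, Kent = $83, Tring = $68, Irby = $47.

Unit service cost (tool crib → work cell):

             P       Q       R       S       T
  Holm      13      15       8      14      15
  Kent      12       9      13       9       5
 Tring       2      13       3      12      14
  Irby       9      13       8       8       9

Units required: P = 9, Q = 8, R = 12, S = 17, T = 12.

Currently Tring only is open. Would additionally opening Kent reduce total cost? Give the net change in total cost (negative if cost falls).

Current service cost with {Tring}: 530.
Adding Kent: each work cell re-picks its cheapest; new service cost 339, saving 191.
Extra fixed cost: 83. Net change = 83 − 191 = -108.
(Totals: 598 → 490.)

Yes — net change −108 (cost falls by 108).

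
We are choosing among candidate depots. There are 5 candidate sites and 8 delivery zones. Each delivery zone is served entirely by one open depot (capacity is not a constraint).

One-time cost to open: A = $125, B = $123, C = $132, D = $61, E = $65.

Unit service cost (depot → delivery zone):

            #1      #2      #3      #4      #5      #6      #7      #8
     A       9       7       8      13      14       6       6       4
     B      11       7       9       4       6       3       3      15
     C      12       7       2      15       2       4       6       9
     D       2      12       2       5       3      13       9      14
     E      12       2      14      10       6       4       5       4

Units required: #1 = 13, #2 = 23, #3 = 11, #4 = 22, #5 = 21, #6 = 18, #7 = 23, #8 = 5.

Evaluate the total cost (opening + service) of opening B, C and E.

Total cost: 804

Each delivery zone is assigned to its cheapest site among the open ones.
{B, C, E}: #1→B 11·13=143, #2→E 2·23=46, #3→C 2·11=22, #4→B 4·22=88, #5→C 2·21=42, #6→B 3·18=54, #7→B 3·23=69, #8→E 4·5=20. Service 484; fixed 320; total 804.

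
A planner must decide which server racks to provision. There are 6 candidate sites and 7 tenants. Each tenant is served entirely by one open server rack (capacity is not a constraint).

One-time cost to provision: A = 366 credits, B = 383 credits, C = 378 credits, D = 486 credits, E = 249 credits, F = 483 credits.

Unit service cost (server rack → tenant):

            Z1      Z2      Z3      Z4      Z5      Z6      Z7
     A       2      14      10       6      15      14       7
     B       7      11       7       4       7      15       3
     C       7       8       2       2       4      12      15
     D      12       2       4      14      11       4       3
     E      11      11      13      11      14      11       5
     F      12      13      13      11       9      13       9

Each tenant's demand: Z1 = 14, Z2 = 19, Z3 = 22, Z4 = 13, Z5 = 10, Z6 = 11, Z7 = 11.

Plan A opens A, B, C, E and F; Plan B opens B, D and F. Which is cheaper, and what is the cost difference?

Plan B is cheaper by 528.

Plan A: {A, B, C, E, F}: Z1→A 2·14=28, Z2→C 8·19=152, Z3→C 2·22=44, Z4→C 2·13=26, Z5→C 4·10=40, Z6→E 11·11=121, Z7→B 3·11=33. Service 444; fixed 1859; total 2303.
Plan B: {B, D, F}: Z1→B 7·14=98, Z2→D 2·19=38, Z3→D 4·22=88, Z4→B 4·13=52, Z5→B 7·10=70, Z6→D 4·11=44, Z7→B 3·11=33. Service 423; fixed 1352; total 1775.
Difference: |2303 − 1775| = 528.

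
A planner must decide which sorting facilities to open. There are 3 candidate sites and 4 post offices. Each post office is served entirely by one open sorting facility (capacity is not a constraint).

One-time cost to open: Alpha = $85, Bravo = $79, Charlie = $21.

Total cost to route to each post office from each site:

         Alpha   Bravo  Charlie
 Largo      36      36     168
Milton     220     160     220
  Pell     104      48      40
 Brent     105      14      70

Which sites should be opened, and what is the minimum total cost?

For any fixed open set, each post office goes to its cheapest open site; total = fixed + service.
{Bravo}: Largo→Bravo 36, Milton→Bravo 160, Pell→Bravo 48, Brent→Bravo 14. Service 258; fixed 79; total 337.
{Bravo, Charlie}: service 250 + fixed 100 = 350
{Alpha, Bravo}: service 258 + fixed 164 = 422
{Alpha, Bravo, Charlie}: Largo→Alpha 36, Milton→Bravo 160, Pell→Charlie 40, Brent→Bravo 14. Service 250; fixed 185; total 435.
No other subset beats 337.

Open Bravo only; minimum total cost 337.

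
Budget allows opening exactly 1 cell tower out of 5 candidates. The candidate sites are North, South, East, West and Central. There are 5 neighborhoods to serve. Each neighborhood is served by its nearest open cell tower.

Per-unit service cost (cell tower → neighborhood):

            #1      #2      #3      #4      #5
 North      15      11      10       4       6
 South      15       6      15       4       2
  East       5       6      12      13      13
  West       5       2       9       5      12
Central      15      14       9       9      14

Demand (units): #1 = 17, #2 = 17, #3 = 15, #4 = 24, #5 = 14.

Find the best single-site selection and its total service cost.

Choose West only; total service cost 542.

With exactly 1 open, each neighborhood uses its cheapest among the chosen.
{West}: #1→West 5·17=85, #2→West 2·17=34, #3→West 9·15=135, #4→West 5·24=120, #5→West 12·14=168. Service cost 542.
{South}: service cost 706
{North}: service cost 772
Among all 5 size-1 choices, {West} is lowest.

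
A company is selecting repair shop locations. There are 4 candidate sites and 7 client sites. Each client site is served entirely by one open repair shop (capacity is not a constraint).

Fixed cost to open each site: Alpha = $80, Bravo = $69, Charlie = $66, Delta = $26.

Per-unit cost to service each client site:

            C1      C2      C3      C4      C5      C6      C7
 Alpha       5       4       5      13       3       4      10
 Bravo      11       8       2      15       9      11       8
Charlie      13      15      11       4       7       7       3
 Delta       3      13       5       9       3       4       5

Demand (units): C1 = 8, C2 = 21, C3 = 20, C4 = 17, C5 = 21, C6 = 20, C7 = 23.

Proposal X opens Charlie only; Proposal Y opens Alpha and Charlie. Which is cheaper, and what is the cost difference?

Proposal Y is cheaper by 479.

Proposal X: {Charlie}: C1→Charlie 13·8=104, C2→Charlie 15·21=315, C3→Charlie 11·20=220, C4→Charlie 4·17=68, C5→Charlie 7·21=147, C6→Charlie 7·20=140, C7→Charlie 3·23=69. Service 1063; fixed 66; total 1129.
Proposal Y: {Alpha, Charlie}: C1→Alpha 5·8=40, C2→Alpha 4·21=84, C3→Alpha 5·20=100, C4→Charlie 4·17=68, C5→Alpha 3·21=63, C6→Alpha 4·20=80, C7→Charlie 3·23=69. Service 504; fixed 146; total 650.
Difference: |1129 − 650| = 479.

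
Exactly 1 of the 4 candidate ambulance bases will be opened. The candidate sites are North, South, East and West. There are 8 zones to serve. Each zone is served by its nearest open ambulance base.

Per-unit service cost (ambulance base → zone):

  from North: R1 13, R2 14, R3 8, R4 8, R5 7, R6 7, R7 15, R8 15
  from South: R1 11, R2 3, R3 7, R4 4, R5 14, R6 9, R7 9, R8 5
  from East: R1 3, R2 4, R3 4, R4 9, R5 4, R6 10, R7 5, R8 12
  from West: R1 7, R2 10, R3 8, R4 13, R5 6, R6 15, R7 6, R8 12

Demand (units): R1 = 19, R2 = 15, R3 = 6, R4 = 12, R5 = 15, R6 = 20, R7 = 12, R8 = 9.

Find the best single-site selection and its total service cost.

With exactly 1 open, each zone uses its cheapest among the chosen.
{East}: R1→East 3·19=57, R2→East 4·15=60, R3→East 4·6=24, R4→East 9·12=108, R5→East 4·15=60, R6→East 10·20=200, R7→East 5·12=60, R8→East 12·9=108. Service cost 677.
{South}: service cost 887
{West}: service cost 1057
Among all 4 size-1 choices, {East} is lowest.

Choose East only; total service cost 677.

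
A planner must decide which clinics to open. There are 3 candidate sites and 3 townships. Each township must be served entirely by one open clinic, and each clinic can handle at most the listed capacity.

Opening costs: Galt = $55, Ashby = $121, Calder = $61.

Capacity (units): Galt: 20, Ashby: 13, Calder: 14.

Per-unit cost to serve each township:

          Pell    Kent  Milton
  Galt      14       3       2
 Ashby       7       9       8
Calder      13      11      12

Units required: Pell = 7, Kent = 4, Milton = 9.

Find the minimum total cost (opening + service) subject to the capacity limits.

Minimum total cost: 183

Open {Galt}: Pell→Galt 14·7=98, Kent→Galt 3·4=12, Milton→Galt 2·9=18.
Loads: Galt carries 20/20. Service 128; fixed 55; total 183.
Next best feasible plan costs 237.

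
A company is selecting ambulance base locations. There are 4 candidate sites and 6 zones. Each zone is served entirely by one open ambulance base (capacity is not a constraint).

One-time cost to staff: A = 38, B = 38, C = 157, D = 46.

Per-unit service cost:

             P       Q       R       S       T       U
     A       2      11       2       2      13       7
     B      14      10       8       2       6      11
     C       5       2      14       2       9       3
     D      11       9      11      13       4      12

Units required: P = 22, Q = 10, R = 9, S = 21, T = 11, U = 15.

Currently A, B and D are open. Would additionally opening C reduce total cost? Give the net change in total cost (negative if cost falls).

No — net change +27 (cost rises by 27).

Current service cost with {A, B, D}: 343.
Adding C: each zone re-picks its cheapest; new service cost 213, saving 130.
Extra fixed cost: 157. Net change = 157 − 130 = 27.
(Totals: 465 → 492.)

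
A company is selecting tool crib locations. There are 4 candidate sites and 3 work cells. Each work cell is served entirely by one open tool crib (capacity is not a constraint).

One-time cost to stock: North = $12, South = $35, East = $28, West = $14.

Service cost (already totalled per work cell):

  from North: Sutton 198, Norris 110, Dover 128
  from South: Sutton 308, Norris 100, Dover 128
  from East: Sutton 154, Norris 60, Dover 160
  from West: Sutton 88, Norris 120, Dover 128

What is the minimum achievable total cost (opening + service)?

For any fixed open set, each work cell goes to its cheapest open site; total = fixed + service.
{East, West}: Sutton→West 88, Norris→East 60, Dover→West 128. Service 276; fixed 42; total 318.
{North, East, West}: Sutton→West 88, Norris→East 60, Dover→North 128. Service 276; fixed 54; total 330.
{West}: Sutton→West 88, Norris→West 120, Dover→West 128. Service 336; fixed 14; total 350.
{North, South, East, West}: Sutton→West 88, Norris→East 60, Dover→North 128. Service 276; fixed 89; total 365.
No other subset beats 318.

Minimum total cost: 318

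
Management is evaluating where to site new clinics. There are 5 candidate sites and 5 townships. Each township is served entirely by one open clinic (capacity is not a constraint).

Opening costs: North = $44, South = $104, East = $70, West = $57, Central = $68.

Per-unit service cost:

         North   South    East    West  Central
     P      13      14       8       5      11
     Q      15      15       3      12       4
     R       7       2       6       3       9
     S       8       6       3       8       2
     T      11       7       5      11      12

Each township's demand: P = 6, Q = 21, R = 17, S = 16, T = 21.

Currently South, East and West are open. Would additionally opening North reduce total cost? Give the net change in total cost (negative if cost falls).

No — net change +44 (cost rises by 44).

Current service cost with {South, East, West}: 280.
Adding North: each township re-picks its cheapest; new service cost 280, saving 0.
Extra fixed cost: 44. Net change = 44 − 0 = 44.
(Totals: 511 → 555.)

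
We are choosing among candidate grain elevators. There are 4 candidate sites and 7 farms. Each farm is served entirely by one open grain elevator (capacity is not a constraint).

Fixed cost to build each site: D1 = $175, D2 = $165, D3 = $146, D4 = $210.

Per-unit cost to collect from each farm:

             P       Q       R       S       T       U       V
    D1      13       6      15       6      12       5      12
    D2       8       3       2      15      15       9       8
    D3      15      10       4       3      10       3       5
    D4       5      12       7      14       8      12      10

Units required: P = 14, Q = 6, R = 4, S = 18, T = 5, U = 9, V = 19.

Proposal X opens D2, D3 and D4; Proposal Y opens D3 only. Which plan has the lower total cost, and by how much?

Proposal X: {D2, D3, D4}: P→D4 5·14=70, Q→D2 3·6=18, R→D2 2·4=8, S→D3 3·18=54, T→D4 8·5=40, U→D3 3·9=27, V→D3 5·19=95. Service 312; fixed 521; total 833.
Proposal Y: {D3}: P→D3 15·14=210, Q→D3 10·6=60, R→D3 4·4=16, S→D3 3·18=54, T→D3 10·5=50, U→D3 3·9=27, V→D3 5·19=95. Service 512; fixed 146; total 658.
Difference: |833 − 658| = 175.

Proposal Y is cheaper by 175.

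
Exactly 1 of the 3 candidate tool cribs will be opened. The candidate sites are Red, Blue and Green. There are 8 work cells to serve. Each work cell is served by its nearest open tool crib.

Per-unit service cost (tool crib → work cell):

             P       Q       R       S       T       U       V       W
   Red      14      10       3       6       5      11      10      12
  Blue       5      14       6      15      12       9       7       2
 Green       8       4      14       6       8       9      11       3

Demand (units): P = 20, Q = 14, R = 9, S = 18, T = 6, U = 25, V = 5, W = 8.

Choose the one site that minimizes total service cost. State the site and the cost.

With exactly 1 open, each work cell uses its cheapest among the chosen.
{Green}: P→Green 8·20=160, Q→Green 4·14=56, R→Green 14·9=126, S→Green 6·18=108, T→Green 8·6=48, U→Green 9·25=225, V→Green 11·5=55, W→Green 3·8=24. Service cost 802.
{Blue}: service cost 968
{Red}: service cost 1006
Among all 3 size-1 choices, {Green} is lowest.

Choose Green only; total service cost 802.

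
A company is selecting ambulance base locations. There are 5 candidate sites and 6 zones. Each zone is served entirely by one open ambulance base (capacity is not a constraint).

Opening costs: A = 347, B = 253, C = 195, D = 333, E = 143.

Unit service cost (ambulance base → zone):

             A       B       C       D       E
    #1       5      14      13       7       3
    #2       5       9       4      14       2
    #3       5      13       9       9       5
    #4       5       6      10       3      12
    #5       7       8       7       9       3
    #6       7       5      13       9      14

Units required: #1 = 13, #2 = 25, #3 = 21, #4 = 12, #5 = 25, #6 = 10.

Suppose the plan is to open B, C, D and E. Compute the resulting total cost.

Each zone is assigned to its cheapest site among the open ones.
{B, C, D, E}: #1→E 3·13=39, #2→E 2·25=50, #3→E 5·21=105, #4→D 3·12=36, #5→E 3·25=75, #6→B 5·10=50. Service 355; fixed 924; total 1279.

Total cost: 1279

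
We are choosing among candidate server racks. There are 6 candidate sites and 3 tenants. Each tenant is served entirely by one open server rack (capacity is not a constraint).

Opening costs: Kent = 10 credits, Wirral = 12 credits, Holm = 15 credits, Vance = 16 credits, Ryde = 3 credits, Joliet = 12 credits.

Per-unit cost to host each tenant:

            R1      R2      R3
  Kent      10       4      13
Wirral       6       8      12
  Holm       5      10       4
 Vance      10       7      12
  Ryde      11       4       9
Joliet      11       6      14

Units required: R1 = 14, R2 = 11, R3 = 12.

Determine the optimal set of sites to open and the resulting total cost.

For any fixed open set, each tenant goes to its cheapest open site; total = fixed + service.
{Holm, Ryde}: R1→Holm 5·14=70, R2→Ryde 4·11=44, R3→Holm 4·12=48. Service 162; fixed 18; total 180.
{Kent, Holm}: service 162 + fixed 25 = 187
{Kent, Holm, Ryde}: R1→Holm 5·14=70, R2→Kent 4·11=44, R3→Holm 4·12=48. Service 162; fixed 28; total 190.
{Kent, Wirral, Holm, Vance, Ryde, Joliet}: R1→Holm 5·14=70, R2→Kent 4·11=44, R3→Holm 4·12=48. Service 162; fixed 68; total 230.
No other subset beats 180.

Open Holm and Ryde; minimum total cost 180.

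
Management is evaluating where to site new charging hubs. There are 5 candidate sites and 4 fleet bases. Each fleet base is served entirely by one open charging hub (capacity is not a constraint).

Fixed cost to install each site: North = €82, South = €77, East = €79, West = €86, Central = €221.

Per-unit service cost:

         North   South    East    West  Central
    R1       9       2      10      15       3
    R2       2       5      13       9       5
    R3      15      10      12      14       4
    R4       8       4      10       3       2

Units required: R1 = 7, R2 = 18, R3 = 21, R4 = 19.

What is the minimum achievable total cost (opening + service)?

For any fixed open set, each fleet base goes to its cheapest open site; total = fixed + service.
{Central}: R1→Central 3·7=21, R2→Central 5·18=90, R3→Central 4·21=84, R4→Central 2·19=38. Service 233; fixed 221; total 454.
{South}: R1→South 2·7=14, R2→South 5·18=90, R3→South 10·21=210, R4→South 4·19=76. Service 390; fixed 77; total 467.
{North, Central}: service 179 + fixed 303 = 482
{North, South, East, West, Central}: service 172 + fixed 545 = 717
No other subset beats 454.

Minimum total cost: 454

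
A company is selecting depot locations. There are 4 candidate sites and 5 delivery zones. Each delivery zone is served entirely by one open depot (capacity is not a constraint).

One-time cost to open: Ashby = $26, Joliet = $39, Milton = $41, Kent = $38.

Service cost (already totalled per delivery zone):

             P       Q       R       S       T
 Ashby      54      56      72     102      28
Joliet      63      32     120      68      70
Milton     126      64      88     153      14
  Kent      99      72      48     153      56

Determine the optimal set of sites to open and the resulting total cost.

For any fixed open set, each delivery zone goes to its cheapest open site; total = fixed + service.
{Ashby, Joliet}: P→Ashby 54, Q→Joliet 32, R→Ashby 72, S→Joliet 68, T→Ashby 28. Service 254; fixed 65; total 319.
{Ashby, Joliet, Kent}: P→Ashby 54, Q→Joliet 32, R→Kent 48, S→Joliet 68, T→Ashby 28. Service 230; fixed 103; total 333.
{Ashby}: service 312 + fixed 26 = 338
{Ashby, Joliet, Milton, Kent}: service 216 + fixed 144 = 360
No other subset beats 319.

Open Ashby and Joliet; minimum total cost 319.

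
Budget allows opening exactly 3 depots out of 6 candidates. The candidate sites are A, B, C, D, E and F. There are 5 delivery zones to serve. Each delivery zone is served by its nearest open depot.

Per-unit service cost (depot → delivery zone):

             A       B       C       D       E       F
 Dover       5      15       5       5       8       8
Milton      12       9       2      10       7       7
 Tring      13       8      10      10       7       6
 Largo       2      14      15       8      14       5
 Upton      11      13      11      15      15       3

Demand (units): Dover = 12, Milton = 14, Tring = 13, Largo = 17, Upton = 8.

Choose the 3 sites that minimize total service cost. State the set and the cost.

With exactly 3 open, each delivery zone uses its cheapest among the chosen.
{A, C, F}: Dover→A 5·12=60, Milton→C 2·14=28, Tring→F 6·13=78, Largo→A 2·17=34, Upton→F 3·8=24. Service cost 224.
{B, C, F}: service cost 275
{C, D, F}: service cost 275
Among all 20 size-3 choices, {A, C, F} is lowest.

Choose A, C and F; total service cost 224.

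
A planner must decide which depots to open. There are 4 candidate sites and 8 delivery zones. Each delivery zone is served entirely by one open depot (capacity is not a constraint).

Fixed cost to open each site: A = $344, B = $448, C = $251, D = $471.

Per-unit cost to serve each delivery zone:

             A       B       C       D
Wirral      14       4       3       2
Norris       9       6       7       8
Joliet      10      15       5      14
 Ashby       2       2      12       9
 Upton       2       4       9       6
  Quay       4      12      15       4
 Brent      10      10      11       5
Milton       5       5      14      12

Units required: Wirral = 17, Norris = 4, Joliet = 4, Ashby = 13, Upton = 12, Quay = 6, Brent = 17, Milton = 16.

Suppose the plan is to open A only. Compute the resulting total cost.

Total cost: 982

Each delivery zone is assigned to its cheapest site among the open ones.
{A}: Wirral→A 14·17=238, Norris→A 9·4=36, Joliet→A 10·4=40, Ashby→A 2·13=26, Upton→A 2·12=24, Quay→A 4·6=24, Brent→A 10·17=170, Milton→A 5·16=80. Service 638; fixed 344; total 982.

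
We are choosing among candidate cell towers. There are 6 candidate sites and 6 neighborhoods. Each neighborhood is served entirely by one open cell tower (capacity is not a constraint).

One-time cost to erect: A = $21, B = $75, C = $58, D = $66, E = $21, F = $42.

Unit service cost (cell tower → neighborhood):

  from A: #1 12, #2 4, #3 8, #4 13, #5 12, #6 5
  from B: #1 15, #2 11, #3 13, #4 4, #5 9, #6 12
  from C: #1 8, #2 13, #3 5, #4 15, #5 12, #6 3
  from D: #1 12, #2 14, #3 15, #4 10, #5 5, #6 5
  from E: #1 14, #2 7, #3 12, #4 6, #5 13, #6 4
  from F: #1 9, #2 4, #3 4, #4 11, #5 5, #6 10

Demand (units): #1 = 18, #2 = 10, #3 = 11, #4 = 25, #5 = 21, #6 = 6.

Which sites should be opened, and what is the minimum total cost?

For any fixed open set, each neighborhood goes to its cheapest open site; total = fixed + service.
{E, F}: #1→F 9·18=162, #2→F 4·10=40, #3→F 4·11=44, #4→E 6·25=150, #5→F 5·21=105, #6→E 4·6=24. Service 525; fixed 63; total 588.
{A, E, F}: service 525 + fixed 84 = 609
{B, E, F}: service 475 + fixed 138 = 613
{A, B, C, D, E, F}: service 451 + fixed 283 = 734
No other subset beats 588.

Open E and F; minimum total cost 588.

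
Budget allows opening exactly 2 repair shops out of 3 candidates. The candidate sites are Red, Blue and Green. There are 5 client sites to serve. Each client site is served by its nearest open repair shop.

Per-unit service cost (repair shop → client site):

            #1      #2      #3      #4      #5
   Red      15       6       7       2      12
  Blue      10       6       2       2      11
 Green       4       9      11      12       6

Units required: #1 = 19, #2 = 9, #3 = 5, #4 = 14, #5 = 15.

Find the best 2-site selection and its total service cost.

Choose Blue and Green; total service cost 258.

With exactly 2 open, each client site uses its cheapest among the chosen.
{Blue, Green}: #1→Green 4·19=76, #2→Blue 6·9=54, #3→Blue 2·5=10, #4→Blue 2·14=28, #5→Green 6·15=90. Service cost 258.
{Red, Green}: service cost 283
{Red, Blue}: service cost 447
Among all 3 size-2 choices, {Blue, Green} is lowest.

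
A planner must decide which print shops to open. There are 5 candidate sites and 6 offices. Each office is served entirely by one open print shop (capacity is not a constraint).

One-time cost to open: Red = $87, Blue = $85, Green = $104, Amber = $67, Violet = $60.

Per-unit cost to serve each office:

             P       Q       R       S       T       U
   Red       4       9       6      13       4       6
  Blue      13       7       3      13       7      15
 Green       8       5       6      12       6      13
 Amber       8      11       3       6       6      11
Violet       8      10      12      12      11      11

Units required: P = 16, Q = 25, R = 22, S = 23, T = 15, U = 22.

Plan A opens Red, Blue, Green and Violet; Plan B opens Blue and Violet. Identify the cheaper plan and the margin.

Plan A: {Red, Blue, Green, Violet}: P→Red 4·16=64, Q→Green 5·25=125, R→Blue 3·22=66, S→Green 12·23=276, T→Red 4·15=60, U→Red 6·22=132. Service 723; fixed 336; total 1059.
Plan B: {Blue, Violet}: P→Violet 8·16=128, Q→Blue 7·25=175, R→Blue 3·22=66, S→Violet 12·23=276, T→Blue 7·15=105, U→Violet 11·22=242. Service 992; fixed 145; total 1137.
Difference: |1059 − 1137| = 78.

Plan A is cheaper by 78.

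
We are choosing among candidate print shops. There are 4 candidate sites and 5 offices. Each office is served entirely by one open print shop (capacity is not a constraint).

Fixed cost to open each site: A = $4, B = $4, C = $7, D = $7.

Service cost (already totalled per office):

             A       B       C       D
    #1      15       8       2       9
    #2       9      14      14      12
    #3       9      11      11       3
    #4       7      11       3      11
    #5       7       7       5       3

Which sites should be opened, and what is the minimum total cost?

Open C and D; minimum total cost 37.

For any fixed open set, each office goes to its cheapest open site; total = fixed + service.
{C, D}: #1→C 2, #2→D 12, #3→D 3, #4→C 3, #5→D 3. Service 23; fixed 14; total 37.
{A, C, D}: service 20 + fixed 18 = 38
{A, C}: #1→C 2, #2→A 9, #3→A 9, #4→C 3, #5→C 5. Service 28; fixed 11; total 39.
{A, B, C, D}: service 20 + fixed 22 = 42
No other subset beats 37.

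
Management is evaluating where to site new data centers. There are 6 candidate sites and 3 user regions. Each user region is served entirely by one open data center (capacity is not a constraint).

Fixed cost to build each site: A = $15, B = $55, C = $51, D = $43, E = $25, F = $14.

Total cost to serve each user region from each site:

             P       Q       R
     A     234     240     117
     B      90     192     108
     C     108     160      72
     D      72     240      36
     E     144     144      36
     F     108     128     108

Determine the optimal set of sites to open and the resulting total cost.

Open D and F; minimum total cost 293.

For any fixed open set, each user region goes to its cheapest open site; total = fixed + service.
{D, F}: P→D 72, Q→F 128, R→D 36. Service 236; fixed 57; total 293.
{A, D, F}: service 236 + fixed 72 = 308
{E, F}: service 272 + fixed 39 = 311
{A, B, C, D, E, F}: service 236 + fixed 203 = 439
No other subset beats 293.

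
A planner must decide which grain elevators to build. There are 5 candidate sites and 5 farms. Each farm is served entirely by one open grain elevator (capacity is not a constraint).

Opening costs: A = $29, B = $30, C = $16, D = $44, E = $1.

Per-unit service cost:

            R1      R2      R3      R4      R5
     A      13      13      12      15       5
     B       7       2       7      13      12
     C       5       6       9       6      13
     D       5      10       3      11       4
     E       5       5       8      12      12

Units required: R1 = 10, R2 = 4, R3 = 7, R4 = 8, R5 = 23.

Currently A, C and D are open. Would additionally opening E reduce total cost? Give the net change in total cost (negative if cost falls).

Yes — net change −3 (cost falls by 3).

Current service cost with {A, C, D}: 235.
Adding E: each farm re-picks its cheapest; new service cost 231, saving 4.
Extra fixed cost: 1. Net change = 1 − 4 = -3.
(Totals: 324 → 321.)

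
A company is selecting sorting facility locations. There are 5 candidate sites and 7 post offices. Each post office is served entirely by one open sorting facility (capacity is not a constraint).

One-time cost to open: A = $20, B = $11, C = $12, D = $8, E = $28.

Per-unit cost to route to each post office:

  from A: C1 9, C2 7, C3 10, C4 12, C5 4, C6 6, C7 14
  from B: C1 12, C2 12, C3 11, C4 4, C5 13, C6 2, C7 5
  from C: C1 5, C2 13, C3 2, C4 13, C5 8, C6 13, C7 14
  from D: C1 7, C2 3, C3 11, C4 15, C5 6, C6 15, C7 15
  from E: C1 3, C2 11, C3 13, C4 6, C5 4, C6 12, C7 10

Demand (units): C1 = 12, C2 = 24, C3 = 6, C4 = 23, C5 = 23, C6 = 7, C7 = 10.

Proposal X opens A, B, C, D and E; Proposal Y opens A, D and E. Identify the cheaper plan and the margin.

Proposal X is cheaper by 149.

Proposal X: {A, B, C, D, E}: C1→E 3·12=36, C2→D 3·24=72, C3→C 2·6=12, C4→B 4·23=92, C5→A 4·23=92, C6→B 2·7=14, C7→B 5·10=50. Service 368; fixed 79; total 447.
Proposal Y: {A, D, E}: C1→E 3·12=36, C2→D 3·24=72, C3→A 10·6=60, C4→E 6·23=138, C5→A 4·23=92, C6→A 6·7=42, C7→E 10·10=100. Service 540; fixed 56; total 596.
Difference: |447 − 596| = 149.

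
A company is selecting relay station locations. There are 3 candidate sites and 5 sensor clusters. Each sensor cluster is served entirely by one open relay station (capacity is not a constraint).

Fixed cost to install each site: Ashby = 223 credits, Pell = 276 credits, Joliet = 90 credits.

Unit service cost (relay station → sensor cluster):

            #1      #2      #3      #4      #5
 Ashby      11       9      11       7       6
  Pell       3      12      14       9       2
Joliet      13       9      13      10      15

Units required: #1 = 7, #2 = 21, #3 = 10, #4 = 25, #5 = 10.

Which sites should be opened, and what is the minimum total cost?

For any fixed open set, each sensor cluster goes to its cheapest open site; total = fixed + service.
{Ashby}: #1→Ashby 11·7=77, #2→Ashby 9·21=189, #3→Ashby 11·10=110, #4→Ashby 7·25=175, #5→Ashby 6·10=60. Service 611; fixed 223; total 834.
{Joliet}: #1→Joliet 13·7=91, #2→Joliet 9·21=189, #3→Joliet 13·10=130, #4→Joliet 10·25=250, #5→Joliet 15·10=150. Service 810; fixed 90; total 900.
{Ashby, Joliet}: service 611 + fixed 313 = 924
{Ashby, Pell, Joliet}: service 515 + fixed 589 = 1104
(All 7 nonempty subsets were checked; Ashby only is lowest.)

Open Ashby only; minimum total cost 834.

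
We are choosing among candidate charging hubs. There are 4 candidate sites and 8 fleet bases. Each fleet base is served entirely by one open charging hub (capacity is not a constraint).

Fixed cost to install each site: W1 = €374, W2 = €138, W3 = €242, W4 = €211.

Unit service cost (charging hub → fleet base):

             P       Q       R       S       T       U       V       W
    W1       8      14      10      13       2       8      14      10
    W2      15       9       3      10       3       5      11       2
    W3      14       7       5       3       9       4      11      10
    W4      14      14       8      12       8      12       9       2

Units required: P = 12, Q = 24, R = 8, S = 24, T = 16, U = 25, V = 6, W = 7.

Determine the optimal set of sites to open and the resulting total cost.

Open W2 and W3; minimum total cost 1040.

For any fixed open set, each fleet base goes to its cheapest open site; total = fixed + service.
{W2, W3}: P→W3 14·12=168, Q→W3 7·24=168, R→W2 3·8=24, S→W3 3·24=72, T→W2 3·16=48, U→W3 4·25=100, V→W2 11·6=66, W→W2 2·7=14. Service 660; fixed 380; total 1040.
{W2}: service 913 + fixed 138 = 1051
{W3}: P→W3 14·12=168, Q→W3 7·24=168, R→W3 5·8=40, S→W3 3·24=72, T→W3 9·16=144, U→W3 4·25=100, V→W3 11·6=66, W→W3 10·7=70. Service 828; fixed 242; total 1070.
{W1, W2, W3, W4}: service 560 + fixed 965 = 1525
No other subset beats 1040.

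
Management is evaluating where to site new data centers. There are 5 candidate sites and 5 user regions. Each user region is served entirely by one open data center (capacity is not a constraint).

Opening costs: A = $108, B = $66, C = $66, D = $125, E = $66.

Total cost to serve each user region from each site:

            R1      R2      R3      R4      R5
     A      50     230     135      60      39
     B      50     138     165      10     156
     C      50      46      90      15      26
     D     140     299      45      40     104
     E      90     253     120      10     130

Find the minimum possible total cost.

Minimum total cost: 293

For any fixed open set, each user region goes to its cheapest open site; total = fixed + service.
{C}: R1→C 50, R2→C 46, R3→C 90, R4→C 15, R5→C 26. Service 227; fixed 66; total 293.
{B, C}: R1→B 50, R2→C 46, R3→C 90, R4→B 10, R5→C 26. Service 222; fixed 132; total 354.
{C, E}: R1→C 50, R2→C 46, R3→C 90, R4→E 10, R5→C 26. Service 222; fixed 132; total 354.
{A, B, C, D, E}: R1→A 50, R2→C 46, R3→D 45, R4→B 10, R5→C 26. Service 177; fixed 431; total 608.
No other subset beats 293.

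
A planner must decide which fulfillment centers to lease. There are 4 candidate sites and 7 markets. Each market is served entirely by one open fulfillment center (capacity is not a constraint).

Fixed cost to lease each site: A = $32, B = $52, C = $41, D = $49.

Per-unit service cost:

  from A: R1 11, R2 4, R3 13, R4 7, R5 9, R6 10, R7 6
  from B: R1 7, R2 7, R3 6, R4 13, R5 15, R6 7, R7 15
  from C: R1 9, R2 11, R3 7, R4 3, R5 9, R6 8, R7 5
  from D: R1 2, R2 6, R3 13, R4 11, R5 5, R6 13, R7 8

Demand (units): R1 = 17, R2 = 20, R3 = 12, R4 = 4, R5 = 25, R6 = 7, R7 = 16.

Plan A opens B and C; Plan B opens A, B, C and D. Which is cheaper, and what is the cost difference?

Plan B is cheaper by 164.

Plan A: {B, C}: R1→B 7·17=119, R2→B 7·20=140, R3→B 6·12=72, R4→C 3·4=12, R5→C 9·25=225, R6→B 7·7=49, R7→C 5·16=80. Service 697; fixed 93; total 790.
Plan B: {A, B, C, D}: R1→D 2·17=34, R2→A 4·20=80, R3→B 6·12=72, R4→C 3·4=12, R5→D 5·25=125, R6→B 7·7=49, R7→C 5·16=80. Service 452; fixed 174; total 626.
Difference: |790 − 626| = 164.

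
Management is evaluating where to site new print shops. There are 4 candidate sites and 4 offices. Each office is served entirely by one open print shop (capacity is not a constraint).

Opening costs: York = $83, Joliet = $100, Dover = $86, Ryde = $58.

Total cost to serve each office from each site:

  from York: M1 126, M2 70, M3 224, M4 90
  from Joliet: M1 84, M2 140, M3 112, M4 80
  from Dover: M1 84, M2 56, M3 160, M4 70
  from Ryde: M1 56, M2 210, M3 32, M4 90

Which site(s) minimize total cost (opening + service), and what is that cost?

Open Dover and Ryde; minimum total cost 358.

For any fixed open set, each office goes to its cheapest open site; total = fixed + service.
{Dover, Ryde}: M1→Ryde 56, M2→Dover 56, M3→Ryde 32, M4→Dover 70. Service 214; fixed 144; total 358.
{York, Ryde}: service 248 + fixed 141 = 389
{York, Dover, Ryde}: service 214 + fixed 227 = 441
{York, Joliet, Dover, Ryde}: M1→Ryde 56, M2→Dover 56, M3→Ryde 32, M4→Dover 70. Service 214; fixed 327; total 541.
No other subset beats 358.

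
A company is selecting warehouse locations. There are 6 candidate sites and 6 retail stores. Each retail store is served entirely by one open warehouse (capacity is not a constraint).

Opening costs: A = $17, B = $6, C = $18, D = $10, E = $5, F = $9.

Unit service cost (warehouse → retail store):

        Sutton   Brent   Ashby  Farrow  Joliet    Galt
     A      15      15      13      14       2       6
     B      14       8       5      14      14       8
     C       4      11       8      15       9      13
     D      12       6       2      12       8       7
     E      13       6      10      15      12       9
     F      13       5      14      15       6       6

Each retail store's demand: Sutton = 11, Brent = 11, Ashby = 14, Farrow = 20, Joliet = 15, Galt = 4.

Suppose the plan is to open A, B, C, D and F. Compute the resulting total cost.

Total cost: 481

Each retail store is assigned to its cheapest site among the open ones.
{A, B, C, D, F}: Sutton→C 4·11=44, Brent→F 5·11=55, Ashby→D 2·14=28, Farrow→D 12·20=240, Joliet→A 2·15=30, Galt→A 6·4=24. Service 421; fixed 60; total 481.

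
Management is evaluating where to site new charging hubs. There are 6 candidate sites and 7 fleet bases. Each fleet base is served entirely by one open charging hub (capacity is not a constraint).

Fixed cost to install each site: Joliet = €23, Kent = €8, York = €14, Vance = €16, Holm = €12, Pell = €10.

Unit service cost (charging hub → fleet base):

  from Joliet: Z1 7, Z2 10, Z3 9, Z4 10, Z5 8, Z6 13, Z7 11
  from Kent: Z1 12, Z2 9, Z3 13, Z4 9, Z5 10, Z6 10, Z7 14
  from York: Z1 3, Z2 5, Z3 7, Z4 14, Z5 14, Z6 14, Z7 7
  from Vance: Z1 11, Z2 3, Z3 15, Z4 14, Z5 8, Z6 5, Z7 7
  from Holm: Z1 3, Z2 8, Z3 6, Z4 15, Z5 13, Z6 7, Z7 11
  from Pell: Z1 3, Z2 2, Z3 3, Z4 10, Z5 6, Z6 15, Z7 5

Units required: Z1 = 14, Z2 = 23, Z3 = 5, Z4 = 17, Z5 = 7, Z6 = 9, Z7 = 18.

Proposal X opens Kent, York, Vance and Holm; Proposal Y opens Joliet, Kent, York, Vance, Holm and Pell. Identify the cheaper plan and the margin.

Proposal Y is cheaper by 55.

Proposal X: {Kent, York, Vance, Holm}: Z1→York 3·14=42, Z2→Vance 3·23=69, Z3→Holm 6·5=30, Z4→Kent 9·17=153, Z5→Vance 8·7=56, Z6→Vance 5·9=45, Z7→York 7·18=126. Service 521; fixed 50; total 571.
Proposal Y: {Joliet, Kent, York, Vance, Holm, Pell}: Z1→York 3·14=42, Z2→Pell 2·23=46, Z3→Pell 3·5=15, Z4→Kent 9·17=153, Z5→Pell 6·7=42, Z6→Vance 5·9=45, Z7→Pell 5·18=90. Service 433; fixed 83; total 516.
Difference: |571 − 516| = 55.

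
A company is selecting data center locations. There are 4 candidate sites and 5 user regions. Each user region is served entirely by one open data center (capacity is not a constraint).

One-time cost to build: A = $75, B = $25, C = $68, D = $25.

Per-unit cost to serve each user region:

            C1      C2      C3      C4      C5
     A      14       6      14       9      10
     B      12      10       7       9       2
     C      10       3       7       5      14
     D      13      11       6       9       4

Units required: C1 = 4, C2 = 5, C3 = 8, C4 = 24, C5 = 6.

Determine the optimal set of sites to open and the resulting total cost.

For any fixed open set, each user region goes to its cheapest open site; total = fixed + service.
{B, C}: C1→C 10·4=40, C2→C 3·5=15, C3→B 7·8=56, C4→C 5·24=120, C5→B 2·6=12. Service 243; fixed 93; total 336.
{C, D}: service 247 + fixed 93 = 340
{B, C, D}: service 235 + fixed 118 = 353
{A, B, C, D}: C1→C 10·4=40, C2→C 3·5=15, C3→D 6·8=48, C4→C 5·24=120, C5→B 2·6=12. Service 235; fixed 193; total 428.
No other subset beats 336.

Open B and C; minimum total cost 336.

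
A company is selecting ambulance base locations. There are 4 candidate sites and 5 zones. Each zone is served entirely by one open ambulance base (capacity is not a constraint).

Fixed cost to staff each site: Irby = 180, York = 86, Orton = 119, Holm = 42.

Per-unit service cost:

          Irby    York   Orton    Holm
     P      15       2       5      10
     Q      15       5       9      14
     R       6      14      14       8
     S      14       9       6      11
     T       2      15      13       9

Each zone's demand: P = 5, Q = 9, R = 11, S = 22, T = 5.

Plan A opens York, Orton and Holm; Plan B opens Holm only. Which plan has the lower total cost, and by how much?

Plan A is cheaper by 26.

Plan A: {York, Orton, Holm}: P→York 2·5=10, Q→York 5·9=45, R→Holm 8·11=88, S→Orton 6·22=132, T→Holm 9·5=45. Service 320; fixed 247; total 567.
Plan B: {Holm}: P→Holm 10·5=50, Q→Holm 14·9=126, R→Holm 8·11=88, S→Holm 11·22=242, T→Holm 9·5=45. Service 551; fixed 42; total 593.
Difference: |567 − 593| = 26.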